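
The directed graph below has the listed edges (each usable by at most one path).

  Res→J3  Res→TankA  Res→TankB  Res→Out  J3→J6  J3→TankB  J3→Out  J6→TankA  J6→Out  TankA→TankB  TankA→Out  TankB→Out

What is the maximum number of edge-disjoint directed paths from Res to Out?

4

Assign every edge capacity 1; by Menger, the answer equals the max flow.
Path Res→Out (+1); total 1.
Path Res→J3→Out (+1); total 2.
Path Res→TankA→Out (+1); total 3.
Path Res→TankB→Out (+1); total 4.
No residual Res→Out path; max flow = 4.
Certifying cut of size 4: {Res→J3, Res→Out, Res→TankA, Res→TankB}.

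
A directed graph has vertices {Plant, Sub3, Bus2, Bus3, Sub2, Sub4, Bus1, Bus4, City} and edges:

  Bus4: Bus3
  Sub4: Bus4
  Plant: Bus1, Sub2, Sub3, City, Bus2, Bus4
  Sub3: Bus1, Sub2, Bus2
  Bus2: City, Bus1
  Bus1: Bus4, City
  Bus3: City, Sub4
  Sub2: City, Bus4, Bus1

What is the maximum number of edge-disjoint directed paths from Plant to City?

Assign every edge capacity 1; by Menger, the answer equals the max flow.
Path Plant→City (+1); total 1.
Path Plant→Bus2→City (+1); total 2.
Path Plant→Sub2→City (+1); total 3.
Path Plant→Bus1→City (+1); total 4.
Path Plant→Bus4→Bus3→City (+1); total 5.
No residual Plant→City path; max flow = 5.
Certifying cut of size 5: {Bus1→City, Bus2→City, Bus4→Bus3, Plant→City, Sub2→City}.

5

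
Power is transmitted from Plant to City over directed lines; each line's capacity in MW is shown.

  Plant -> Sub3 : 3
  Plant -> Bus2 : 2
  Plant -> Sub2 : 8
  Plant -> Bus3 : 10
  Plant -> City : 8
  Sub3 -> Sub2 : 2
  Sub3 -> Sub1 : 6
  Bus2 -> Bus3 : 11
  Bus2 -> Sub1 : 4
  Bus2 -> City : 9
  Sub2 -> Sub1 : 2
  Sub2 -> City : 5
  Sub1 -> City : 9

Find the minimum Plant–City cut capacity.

20

Augment Plant→City: bottleneck 8, flow now 8.
Augment Plant→Bus2→City: bottleneck 2, flow now 10.
Augment Plant→Sub2→City: bottleneck 5, flow now 15.
Augment Plant→Sub3→Sub1→City: bottleneck 3, flow now 18.
Augment Plant→Sub2→Sub1→City: bottleneck 2, flow now 20.
No augmenting path remains; maximum flow = 20.
By max-flow min-cut, the minimum cut capacity equals the max flow.
In the residual graph, reachable from Plant: {Plant, Sub2, Bus3}.
Min-cut edges: Plant→Sub3 (3), Plant→Bus2 (2), Plant→City (8), Sub2→Sub1 (2), Sub2→City (5); capacity 3 + 2 + 8 + 2 + 5 = 20.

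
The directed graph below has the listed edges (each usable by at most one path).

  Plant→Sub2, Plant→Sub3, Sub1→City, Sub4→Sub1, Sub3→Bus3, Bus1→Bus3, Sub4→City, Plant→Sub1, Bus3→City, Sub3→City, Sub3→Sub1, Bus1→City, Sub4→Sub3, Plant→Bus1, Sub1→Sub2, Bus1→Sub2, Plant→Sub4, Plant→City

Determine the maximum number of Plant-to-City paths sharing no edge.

5

Assign every edge capacity 1; by Menger, the answer equals the max flow.
Path Plant→City (+1); total 1.
Path Plant→Sub4→City (+1); total 2.
Path Plant→Sub3→City (+1); total 3.
Path Plant→Sub1→City (+1); total 4.
Path Plant→Bus1→City (+1); total 5.
No residual Plant→City path; max flow = 5.
Certifying cut of size 5: {Plant→Bus1, Plant→City, Plant→Sub1, Plant→Sub3, Plant→Sub4}.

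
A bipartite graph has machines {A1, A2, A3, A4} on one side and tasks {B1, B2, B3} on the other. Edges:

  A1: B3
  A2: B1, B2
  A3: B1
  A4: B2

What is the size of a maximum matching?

Unit-capacity flow: source→left, listed edges, right→sink; max matching = max flow.
Augmenting path A1→B3 (+1); matched 1.
Augmenting path A2→B1 (+1); matched 2.
Augmenting path A4→B2 (+1); matched 3.
No augmenting path remains; maximum matching = 3.
König certificate: {A1, B1, B2} is a vertex cover of size 3 (every listed pair touches it), so no matching can be larger.

3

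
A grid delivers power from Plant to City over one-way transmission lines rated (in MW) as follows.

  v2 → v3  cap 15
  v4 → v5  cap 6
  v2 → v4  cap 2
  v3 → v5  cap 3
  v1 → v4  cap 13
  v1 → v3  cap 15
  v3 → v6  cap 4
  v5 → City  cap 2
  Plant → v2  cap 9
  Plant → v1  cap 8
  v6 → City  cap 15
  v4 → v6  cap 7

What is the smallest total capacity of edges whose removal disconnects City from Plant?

13

Augment Plant→v1→v3→v5→City: bottleneck 2, flow now 2.
Augment Plant→v1→v3→v6→City: bottleneck 4, flow now 6.
Augment Plant→v1→v4→v6→City: bottleneck 2, flow now 8.
Augment Plant→v2→v4→v6→City: bottleneck 2, flow now 10.
Augment Plant→v2→v3→v1→v4→v6→City: bottleneck 3, flow now 13. (uses reverse residual edge)
No augmenting path remains; maximum flow = 13.
By max-flow min-cut, the minimum cut capacity equals the max flow.
In the residual graph, reachable from Plant: {Plant, v1, v2, v3, v4, v5}.
Min-cut edges: v3→v6 (4), v4→v6 (7), v5→City (2); capacity 4 + 7 + 2 = 13.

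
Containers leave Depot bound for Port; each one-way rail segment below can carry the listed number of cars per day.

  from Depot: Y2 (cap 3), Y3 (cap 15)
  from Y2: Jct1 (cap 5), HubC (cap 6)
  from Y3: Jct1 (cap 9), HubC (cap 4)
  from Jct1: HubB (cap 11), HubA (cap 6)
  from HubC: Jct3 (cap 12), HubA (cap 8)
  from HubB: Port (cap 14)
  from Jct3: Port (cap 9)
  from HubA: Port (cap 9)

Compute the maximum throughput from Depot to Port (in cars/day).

Augment Depot→Y2→Jct1→HubB→Port: bottleneck 3, flow now 3.
Augment Depot→Y3→Jct1→HubB→Port: bottleneck 8, flow now 11.
Augment Depot→Y3→Jct1→HubA→Port: bottleneck 1, flow now 12.
Augment Depot→Y3→HubC→Jct3→Port: bottleneck 4, flow now 16.
No augmenting path remains; maximum flow = 16.
In the residual graph, reachable from Depot: {Depot, Y3}.
Min-cut edges: Depot→Y2 (3), Y3→Jct1 (9), Y3→HubC (4); capacity 3 + 9 + 4 = 16.
This cut is saturated, so no flow can exceed 16.

16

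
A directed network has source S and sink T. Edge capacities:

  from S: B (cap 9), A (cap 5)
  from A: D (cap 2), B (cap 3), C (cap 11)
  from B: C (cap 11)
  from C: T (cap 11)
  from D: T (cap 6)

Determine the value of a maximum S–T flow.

Augment S→A→C→T: bottleneck 5, flow now 5.
Augment S→B→C→T: bottleneck 6, flow now 11.
Augment S→B→C→A→D→T: bottleneck 2, flow now 13. (uses reverse residual edge)
No augmenting path remains; maximum flow = 13.
In the residual graph, reachable from S: {S, A, B, C}.
Min-cut edges: A→D (2), C→T (11); capacity 2 + 11 = 13.
This cut is saturated, so no flow can exceed 13.

13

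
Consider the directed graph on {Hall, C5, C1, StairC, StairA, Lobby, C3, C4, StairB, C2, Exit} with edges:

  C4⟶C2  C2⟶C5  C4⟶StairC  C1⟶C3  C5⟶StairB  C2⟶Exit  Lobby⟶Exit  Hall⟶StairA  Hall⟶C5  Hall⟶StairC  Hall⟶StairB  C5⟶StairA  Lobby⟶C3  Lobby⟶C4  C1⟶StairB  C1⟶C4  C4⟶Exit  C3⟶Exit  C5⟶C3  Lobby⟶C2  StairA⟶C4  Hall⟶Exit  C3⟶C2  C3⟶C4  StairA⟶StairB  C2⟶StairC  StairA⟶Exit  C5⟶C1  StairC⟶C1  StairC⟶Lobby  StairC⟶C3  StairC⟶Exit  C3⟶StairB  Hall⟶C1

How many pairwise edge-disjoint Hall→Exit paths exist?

5

Assign every edge capacity 1; by Menger, the answer equals the max flow.
Path Hall→Exit (+1); total 1.
Path Hall→StairC→Exit (+1); total 2.
Path Hall→StairA→Exit (+1); total 3.
Path Hall→C5→C3→Exit (+1); total 4.
Path Hall→C1→C4→Exit (+1); total 5.
No residual Hall→Exit path; max flow = 5.
Certifying cut of size 5: {Hall→C1, Hall→C5, Hall→Exit, Hall→StairA, Hall→StairC}.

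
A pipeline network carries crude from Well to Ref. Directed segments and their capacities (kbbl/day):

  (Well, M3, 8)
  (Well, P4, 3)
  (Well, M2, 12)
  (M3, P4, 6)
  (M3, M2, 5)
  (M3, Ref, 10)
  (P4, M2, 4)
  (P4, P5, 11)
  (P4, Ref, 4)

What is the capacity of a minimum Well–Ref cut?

11

Augment Well→M3→Ref: bottleneck 8, flow now 8.
Augment Well→P4→Ref: bottleneck 3, flow now 11.
No augmenting path remains; maximum flow = 11.
By max-flow min-cut, the minimum cut capacity equals the max flow.
In the residual graph, reachable from Well: {Well, M2}.
Min-cut edges: Well→M3 (8), Well→P4 (3); capacity 8 + 3 = 11.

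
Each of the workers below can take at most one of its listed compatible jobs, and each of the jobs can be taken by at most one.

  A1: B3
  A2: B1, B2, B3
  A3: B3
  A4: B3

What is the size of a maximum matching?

Unit-capacity flow: source→left, listed edges, right→sink; max matching = max flow.
Augmenting path A1→B3 (+1); matched 1.
Augmenting path A2→B1 (+1); matched 2.
No augmenting path remains; maximum matching = 2.
König certificate: {A2, B3} is a vertex cover of size 2 (every listed pair touches it), so no matching can be larger.

2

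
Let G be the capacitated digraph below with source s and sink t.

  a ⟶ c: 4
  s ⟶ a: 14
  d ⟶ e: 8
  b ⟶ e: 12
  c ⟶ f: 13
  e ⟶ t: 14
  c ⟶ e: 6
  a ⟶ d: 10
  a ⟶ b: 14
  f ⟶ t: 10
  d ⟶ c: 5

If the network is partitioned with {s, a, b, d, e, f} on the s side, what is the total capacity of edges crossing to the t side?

Edges leaving {s, a, b, d, e, f}: a→c (4), d→c (5), e→t (14), f→t (10).
Cut capacity = 4 + 5 + 14 + 10 = 33.

33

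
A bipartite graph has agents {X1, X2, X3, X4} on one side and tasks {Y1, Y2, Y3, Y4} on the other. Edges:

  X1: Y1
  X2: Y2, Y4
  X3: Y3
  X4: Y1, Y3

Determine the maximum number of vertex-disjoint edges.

3

Unit-capacity flow: source→left, listed edges, right→sink; max matching = max flow.
Augmenting path X1→Y1 (+1); matched 1.
Augmenting path X2→Y2 (+1); matched 2.
Augmenting path X3→Y3 (+1); matched 3.
No augmenting path remains; maximum matching = 3.
König certificate: {X2, Y1, Y3} is a vertex cover of size 3 (every listed pair touches it), so no matching can be larger.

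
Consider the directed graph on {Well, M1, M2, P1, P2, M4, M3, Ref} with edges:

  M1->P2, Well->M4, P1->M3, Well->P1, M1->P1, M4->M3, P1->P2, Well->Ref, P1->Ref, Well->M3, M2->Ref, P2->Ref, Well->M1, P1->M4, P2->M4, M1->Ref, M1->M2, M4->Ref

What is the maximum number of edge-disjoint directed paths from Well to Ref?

4

Assign every edge capacity 1; by Menger, the answer equals the max flow.
Path Well→Ref (+1); total 1.
Path Well→M1→Ref (+1); total 2.
Path Well→P1→Ref (+1); total 3.
Path Well→M4→Ref (+1); total 4.
No residual Well→Ref path; max flow = 4.
Certifying cut of size 4: {Well→M1, Well→M4, Well→P1, Well→Ref}.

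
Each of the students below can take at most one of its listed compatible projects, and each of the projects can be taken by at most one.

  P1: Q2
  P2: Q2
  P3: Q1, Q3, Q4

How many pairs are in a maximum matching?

2

Unit-capacity flow: source→left, listed edges, right→sink; max matching = max flow.
Augmenting path P1→Q2 (+1); matched 1.
Augmenting path P3→Q1 (+1); matched 2.
No augmenting path remains; maximum matching = 2.
König certificate: {P3, Q2} is a vertex cover of size 2 (every listed pair touches it), so no matching can be larger.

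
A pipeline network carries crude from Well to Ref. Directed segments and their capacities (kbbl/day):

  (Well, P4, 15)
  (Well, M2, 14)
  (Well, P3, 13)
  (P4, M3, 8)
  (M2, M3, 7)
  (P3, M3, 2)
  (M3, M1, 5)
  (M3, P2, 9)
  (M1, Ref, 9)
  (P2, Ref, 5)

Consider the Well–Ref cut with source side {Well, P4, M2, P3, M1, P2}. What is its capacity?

Edges leaving {Well, P4, M2, P3, M1, P2}: P4→M3 (8), M2→M3 (7), P3→M3 (2), M1→Ref (9), P2→Ref (5).
Cut capacity = 8 + 7 + 2 + 9 + 5 = 31.

31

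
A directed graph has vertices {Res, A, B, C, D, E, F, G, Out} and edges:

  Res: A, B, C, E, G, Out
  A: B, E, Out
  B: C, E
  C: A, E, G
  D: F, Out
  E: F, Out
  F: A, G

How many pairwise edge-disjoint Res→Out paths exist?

3

Assign every edge capacity 1; by Menger, the answer equals the max flow.
Path Res→Out (+1); total 1.
Path Res→A→Out (+1); total 2.
Path Res→E→Out (+1); total 3.
No residual Res→Out path; max flow = 3.
Certifying cut of size 3: {A→Out, E→Out, Res→Out}.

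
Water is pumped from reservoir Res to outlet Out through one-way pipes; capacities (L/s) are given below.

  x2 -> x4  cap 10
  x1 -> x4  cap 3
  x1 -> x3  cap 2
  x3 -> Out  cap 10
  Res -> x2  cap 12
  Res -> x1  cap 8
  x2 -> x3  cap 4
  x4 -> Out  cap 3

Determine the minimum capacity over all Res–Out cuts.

9

Augment Res→x1→x3→Out: bottleneck 2, flow now 2.
Augment Res→x1→x4→Out: bottleneck 3, flow now 5.
Augment Res→x2→x3→Out: bottleneck 4, flow now 9.
No augmenting path remains; maximum flow = 9.
By max-flow min-cut, the minimum cut capacity equals the max flow.
In the residual graph, reachable from Res: {Res, x1, x2, x4}.
Min-cut edges: x1→x3 (2), x2→x3 (4), x4→Out (3); capacity 2 + 4 + 3 = 9.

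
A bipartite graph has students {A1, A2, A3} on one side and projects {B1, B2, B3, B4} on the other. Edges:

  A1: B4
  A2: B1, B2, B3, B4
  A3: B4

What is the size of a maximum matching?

2

Unit-capacity flow: source→left, listed edges, right→sink; max matching = max flow.
Augmenting path A1→B4 (+1); matched 1.
Augmenting path A2→B1 (+1); matched 2.
No augmenting path remains; maximum matching = 2.
König certificate: {A2, B4} is a vertex cover of size 2 (every listed pair touches it), so no matching can be larger.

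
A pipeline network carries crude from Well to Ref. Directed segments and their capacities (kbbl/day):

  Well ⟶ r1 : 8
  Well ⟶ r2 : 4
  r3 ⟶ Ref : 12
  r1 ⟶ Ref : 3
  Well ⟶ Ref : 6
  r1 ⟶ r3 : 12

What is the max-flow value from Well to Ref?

14

Augment Well→Ref: bottleneck 6, flow now 6.
Augment Well→r1→Ref: bottleneck 3, flow now 9.
Augment Well→r1→r3→Ref: bottleneck 5, flow now 14.
No augmenting path remains; maximum flow = 14.
In the residual graph, reachable from Well: {Well, r2}.
Min-cut edges: Well→r1 (8), Well→Ref (6); capacity 8 + 6 = 14.
This cut is saturated, so no flow can exceed 14.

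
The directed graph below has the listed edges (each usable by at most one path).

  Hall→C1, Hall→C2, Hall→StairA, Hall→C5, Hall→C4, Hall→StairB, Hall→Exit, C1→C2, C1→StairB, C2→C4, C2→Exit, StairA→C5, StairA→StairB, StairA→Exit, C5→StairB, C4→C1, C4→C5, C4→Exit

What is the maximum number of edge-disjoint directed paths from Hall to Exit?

4

Assign every edge capacity 1; by Menger, the answer equals the max flow.
Path Hall→Exit (+1); total 1.
Path Hall→C2→Exit (+1); total 2.
Path Hall→StairA→Exit (+1); total 3.
Path Hall→C4→Exit (+1); total 4.
No residual Hall→Exit path; max flow = 4.
Certifying cut of size 4: {C2→Exit, C4→Exit, Hall→Exit, Hall→StairA}.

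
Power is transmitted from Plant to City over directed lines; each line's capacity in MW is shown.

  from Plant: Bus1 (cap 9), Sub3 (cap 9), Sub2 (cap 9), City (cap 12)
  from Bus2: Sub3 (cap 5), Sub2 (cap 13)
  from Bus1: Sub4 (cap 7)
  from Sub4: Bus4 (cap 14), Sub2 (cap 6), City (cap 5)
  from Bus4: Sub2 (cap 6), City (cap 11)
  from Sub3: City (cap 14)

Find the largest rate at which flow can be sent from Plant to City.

Augment Plant→City: bottleneck 12, flow now 12.
Augment Plant→Sub3→City: bottleneck 9, flow now 21.
Augment Plant→Bus1→Sub4→City: bottleneck 5, flow now 26.
Augment Plant→Bus1→Sub4→Bus4→City: bottleneck 2, flow now 28.
No augmenting path remains; maximum flow = 28.
In the residual graph, reachable from Plant: {Plant, Bus1, Sub2}.
Min-cut edges: Plant→Sub3 (9), Plant→City (12), Bus1→Sub4 (7); capacity 9 + 12 + 7 = 28.
This cut is saturated, so no flow can exceed 28.

28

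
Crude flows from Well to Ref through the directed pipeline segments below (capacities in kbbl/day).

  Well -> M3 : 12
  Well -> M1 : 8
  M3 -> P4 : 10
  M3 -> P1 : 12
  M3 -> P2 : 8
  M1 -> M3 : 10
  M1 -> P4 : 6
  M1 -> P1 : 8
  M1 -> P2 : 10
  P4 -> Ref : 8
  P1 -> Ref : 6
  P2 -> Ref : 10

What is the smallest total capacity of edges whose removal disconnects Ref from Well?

Augment Well→M3→P4→Ref: bottleneck 8, flow now 8.
Augment Well→M3→P1→Ref: bottleneck 4, flow now 12.
Augment Well→M1→P1→Ref: bottleneck 2, flow now 14.
Augment Well→M1→P2→Ref: bottleneck 6, flow now 20.
No augmenting path remains; maximum flow = 20.
By max-flow min-cut, the minimum cut capacity equals the max flow.
In the residual graph, reachable from Well: {Well}.
Min-cut edges: Well→M3 (12), Well→M1 (8); capacity 12 + 8 = 20.

20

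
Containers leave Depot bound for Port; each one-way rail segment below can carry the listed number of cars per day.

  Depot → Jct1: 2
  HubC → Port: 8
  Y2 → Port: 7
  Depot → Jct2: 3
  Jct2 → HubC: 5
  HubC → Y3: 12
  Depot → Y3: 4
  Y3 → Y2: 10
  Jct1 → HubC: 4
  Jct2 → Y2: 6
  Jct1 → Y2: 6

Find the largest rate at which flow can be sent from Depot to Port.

9

Augment Depot→Jct1→HubC→Port: bottleneck 2, flow now 2.
Augment Depot→Jct2→HubC→Port: bottleneck 3, flow now 5.
Augment Depot→Y3→Y2→Port: bottleneck 4, flow now 9.
No augmenting path remains; maximum flow = 9.
In the residual graph, reachable from Depot: {Depot}.
Min-cut edges: Depot→Jct1 (2), Depot→Jct2 (3), Depot→Y3 (4); capacity 2 + 3 + 4 = 9.
This cut is saturated, so no flow can exceed 9.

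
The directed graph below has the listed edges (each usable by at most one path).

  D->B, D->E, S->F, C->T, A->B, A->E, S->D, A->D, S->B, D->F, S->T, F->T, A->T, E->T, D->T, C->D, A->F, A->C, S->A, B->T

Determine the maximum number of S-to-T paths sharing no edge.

Assign every edge capacity 1; by Menger, the answer equals the max flow.
Path S→T (+1); total 1.
Path S→A→T (+1); total 2.
Path S→B→T (+1); total 3.
Path S→D→T (+1); total 4.
Path S→F→T (+1); total 5.
No residual S→T path; max flow = 5.
Certifying cut of size 5: {S→A, S→B, S→D, S→F, S→T}.

5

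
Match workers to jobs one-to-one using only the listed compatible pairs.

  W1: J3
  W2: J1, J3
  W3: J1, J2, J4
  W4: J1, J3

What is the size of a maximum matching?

Unit-capacity flow: source→left, listed edges, right→sink; max matching = max flow.
Augmenting path W1→J3 (+1); matched 1.
Augmenting path W2→J1 (+1); matched 2.
Augmenting path W3→J2 (+1); matched 3.
No augmenting path remains; maximum matching = 3.
König certificate: {W3, J1, J3} is a vertex cover of size 3 (every listed pair touches it), so no matching can be larger.

3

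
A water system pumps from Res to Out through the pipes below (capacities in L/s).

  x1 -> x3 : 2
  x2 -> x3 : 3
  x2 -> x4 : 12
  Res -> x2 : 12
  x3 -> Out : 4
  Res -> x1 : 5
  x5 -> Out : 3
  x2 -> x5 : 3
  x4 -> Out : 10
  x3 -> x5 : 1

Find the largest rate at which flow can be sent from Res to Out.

14

Augment Res→x1→x3→Out: bottleneck 2, flow now 2.
Augment Res→x2→x3→Out: bottleneck 2, flow now 4.
Augment Res→x2→x4→Out: bottleneck 10, flow now 14.
No augmenting path remains; maximum flow = 14.
In the residual graph, reachable from Res: {Res, x1}.
Min-cut edges: Res→x2 (12), x1→x3 (2); capacity 12 + 2 = 14.
This cut is saturated, so no flow can exceed 14.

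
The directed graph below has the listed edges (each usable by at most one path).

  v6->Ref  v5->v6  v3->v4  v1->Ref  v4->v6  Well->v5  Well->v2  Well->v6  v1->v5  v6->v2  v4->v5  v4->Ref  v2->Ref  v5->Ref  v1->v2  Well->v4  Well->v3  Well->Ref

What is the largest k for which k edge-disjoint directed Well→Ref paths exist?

Assign every edge capacity 1; by Menger, the answer equals the max flow.
Path Well→Ref (+1); total 1.
Path Well→v2→Ref (+1); total 2.
Path Well→v4→Ref (+1); total 3.
Path Well→v5→Ref (+1); total 4.
Path Well→v6→Ref (+1); total 5.
No residual Well→Ref path; max flow = 5.
Certifying cut of size 5: {Well→Ref, v2→Ref, v4→Ref, v5→Ref, v6→Ref}.

5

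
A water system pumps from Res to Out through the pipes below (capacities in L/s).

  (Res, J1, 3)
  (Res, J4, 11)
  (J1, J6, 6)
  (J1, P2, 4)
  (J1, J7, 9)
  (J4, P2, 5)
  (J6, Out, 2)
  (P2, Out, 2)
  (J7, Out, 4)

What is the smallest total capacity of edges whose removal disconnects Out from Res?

Augment Res→J1→J6→Out: bottleneck 2, flow now 2.
Augment Res→J1→P2→Out: bottleneck 1, flow now 3.
Augment Res→J4→P2→Out: bottleneck 1, flow now 4.
Augment Res→J4→P2→J1→J7→Out: bottleneck 1, flow now 5. (uses reverse residual edge)
No augmenting path remains; maximum flow = 5.
By max-flow min-cut, the minimum cut capacity equals the max flow.
In the residual graph, reachable from Res: {Res, J4, P2}.
Min-cut edges: Res→J1 (3), P2→Out (2); capacity 3 + 2 = 5.

5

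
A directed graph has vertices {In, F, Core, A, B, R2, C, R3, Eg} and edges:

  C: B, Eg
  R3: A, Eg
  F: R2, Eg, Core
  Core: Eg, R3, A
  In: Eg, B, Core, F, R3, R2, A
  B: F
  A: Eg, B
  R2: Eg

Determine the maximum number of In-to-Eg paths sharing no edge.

Assign every edge capacity 1; by Menger, the answer equals the max flow.
Path In→Eg (+1); total 1.
Path In→F→Eg (+1); total 2.
Path In→Core→Eg (+1); total 3.
Path In→A→Eg (+1); total 4.
Path In→R2→Eg (+1); total 5.
Path In→R3→Eg (+1); total 6.
No residual In→Eg path; max flow = 6.
Certifying cut of size 6: {A→Eg, Core→Eg, F→Eg, In→Eg, R2→Eg, R3→Eg}.

6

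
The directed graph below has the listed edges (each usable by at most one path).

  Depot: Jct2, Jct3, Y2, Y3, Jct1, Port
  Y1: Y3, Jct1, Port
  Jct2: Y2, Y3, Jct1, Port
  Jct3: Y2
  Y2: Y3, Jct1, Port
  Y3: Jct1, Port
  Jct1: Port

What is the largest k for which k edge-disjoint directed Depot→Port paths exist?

5

Assign every edge capacity 1; by Menger, the answer equals the max flow.
Path Depot→Port (+1); total 1.
Path Depot→Jct2→Port (+1); total 2.
Path Depot→Y2→Port (+1); total 3.
Path Depot→Y3→Port (+1); total 4.
Path Depot→Jct1→Port (+1); total 5.
No residual Depot→Port path; max flow = 5.
Certifying cut of size 5: {Depot→Jct2, Depot→Port, Jct1→Port, Y2→Port, Y3→Port}.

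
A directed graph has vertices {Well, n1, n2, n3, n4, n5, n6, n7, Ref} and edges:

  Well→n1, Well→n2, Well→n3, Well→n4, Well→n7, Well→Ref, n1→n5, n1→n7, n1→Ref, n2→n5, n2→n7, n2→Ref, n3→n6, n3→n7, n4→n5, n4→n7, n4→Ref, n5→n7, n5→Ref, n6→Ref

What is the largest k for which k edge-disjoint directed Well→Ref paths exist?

5

Assign every edge capacity 1; by Menger, the answer equals the max flow.
Path Well→Ref (+1); total 1.
Path Well→n1→Ref (+1); total 2.
Path Well→n2→Ref (+1); total 3.
Path Well→n4→Ref (+1); total 4.
Path Well→n3→n6→Ref (+1); total 5.
No residual Well→Ref path; max flow = 5.
Certifying cut of size 5: {Well→Ref, Well→n1, Well→n2, Well→n3, Well→n4}.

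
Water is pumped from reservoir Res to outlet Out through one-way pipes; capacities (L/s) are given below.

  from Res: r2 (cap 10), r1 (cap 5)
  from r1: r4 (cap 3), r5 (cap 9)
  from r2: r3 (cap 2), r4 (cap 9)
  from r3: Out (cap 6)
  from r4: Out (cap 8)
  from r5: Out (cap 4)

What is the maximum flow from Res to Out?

Augment Res→r1→r4→Out: bottleneck 3, flow now 3.
Augment Res→r1→r5→Out: bottleneck 2, flow now 5.
Augment Res→r2→r3→Out: bottleneck 2, flow now 7.
Augment Res→r2→r4→Out: bottleneck 5, flow now 12.
Augment Res→r2→r4→r1→r5→Out: bottleneck 2, flow now 14. (uses reverse residual edge)
No augmenting path remains; maximum flow = 14.
In the residual graph, reachable from Res: {Res, r1, r2, r4, r5}.
Min-cut edges: r2→r3 (2), r4→Out (8), r5→Out (4); capacity 2 + 8 + 4 = 14.
This cut is saturated, so no flow can exceed 14.

14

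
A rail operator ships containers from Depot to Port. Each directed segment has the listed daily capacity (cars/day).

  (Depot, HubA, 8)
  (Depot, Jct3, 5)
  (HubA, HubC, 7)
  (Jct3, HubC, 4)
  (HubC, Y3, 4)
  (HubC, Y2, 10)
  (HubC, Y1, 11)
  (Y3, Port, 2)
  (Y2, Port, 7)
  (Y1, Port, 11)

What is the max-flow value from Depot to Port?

11

Augment Depot→HubA→HubC→Y3→Port: bottleneck 2, flow now 2.
Augment Depot→HubA→HubC→Y2→Port: bottleneck 5, flow now 7.
Augment Depot→Jct3→HubC→Y2→Port: bottleneck 2, flow now 9.
Augment Depot→Jct3→HubC→Y1→Port: bottleneck 2, flow now 11.
No augmenting path remains; maximum flow = 11.
In the residual graph, reachable from Depot: {Depot, HubA, Jct3}.
Min-cut edges: HubA→HubC (7), Jct3→HubC (4); capacity 7 + 4 = 11.
This cut is saturated, so no flow can exceed 11.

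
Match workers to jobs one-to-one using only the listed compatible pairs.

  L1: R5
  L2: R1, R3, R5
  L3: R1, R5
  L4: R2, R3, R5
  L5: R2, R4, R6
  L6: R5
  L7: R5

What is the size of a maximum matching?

5

Unit-capacity flow: source→left, listed edges, right→sink; max matching = max flow.
Augmenting path L1→R5 (+1); matched 1.
Augmenting path L2→R1 (+1); matched 2.
Augmenting path L4→R2 (+1); matched 3.
Augmenting path L5→R4 (+1); matched 4.
Augmenting path L3→R1→L2→R3 (+1); matched 5.
No augmenting path remains; maximum matching = 5.
König certificate: {L2, L3, L4, L5, R5} is a vertex cover of size 5 (every listed pair touches it), so no matching can be larger.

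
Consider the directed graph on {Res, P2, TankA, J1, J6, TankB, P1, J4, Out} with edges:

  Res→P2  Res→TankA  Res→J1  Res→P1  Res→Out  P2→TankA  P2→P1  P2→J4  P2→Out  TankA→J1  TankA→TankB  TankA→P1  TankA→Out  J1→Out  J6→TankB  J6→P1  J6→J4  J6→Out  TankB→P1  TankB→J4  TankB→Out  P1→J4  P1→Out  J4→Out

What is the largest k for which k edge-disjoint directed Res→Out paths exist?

Assign every edge capacity 1; by Menger, the answer equals the max flow.
Path Res→Out (+1); total 1.
Path Res→P2→Out (+1); total 2.
Path Res→TankA→Out (+1); total 3.
Path Res→J1→Out (+1); total 4.
Path Res→P1→Out (+1); total 5.
No residual Res→Out path; max flow = 5.
Certifying cut of size 5: {Res→J1, Res→Out, Res→P1, Res→P2, Res→TankA}.

5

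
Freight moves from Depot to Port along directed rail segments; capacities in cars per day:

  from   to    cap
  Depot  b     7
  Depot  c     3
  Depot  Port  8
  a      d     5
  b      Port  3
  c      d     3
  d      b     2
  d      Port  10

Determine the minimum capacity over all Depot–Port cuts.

Augment Depot→Port: bottleneck 8, flow now 8.
Augment Depot→b→Port: bottleneck 3, flow now 11.
Augment Depot→c→d→Port: bottleneck 3, flow now 14.
No augmenting path remains; maximum flow = 14.
By max-flow min-cut, the minimum cut capacity equals the max flow.
In the residual graph, reachable from Depot: {Depot, b}.
Min-cut edges: Depot→c (3), Depot→Port (8), b→Port (3); capacity 3 + 8 + 3 = 14.

14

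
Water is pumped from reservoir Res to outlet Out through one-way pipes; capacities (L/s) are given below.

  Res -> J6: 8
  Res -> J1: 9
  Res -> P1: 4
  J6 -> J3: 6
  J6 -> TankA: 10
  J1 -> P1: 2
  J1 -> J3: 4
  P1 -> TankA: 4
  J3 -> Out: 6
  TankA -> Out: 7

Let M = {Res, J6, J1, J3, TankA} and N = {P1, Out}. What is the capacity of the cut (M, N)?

19

Edges leaving {Res, J6, J1, J3, TankA}: Res→P1 (4), J1→P1 (2), J3→Out (6), TankA→Out (7).
Cut capacity = 4 + 2 + 6 + 7 = 19.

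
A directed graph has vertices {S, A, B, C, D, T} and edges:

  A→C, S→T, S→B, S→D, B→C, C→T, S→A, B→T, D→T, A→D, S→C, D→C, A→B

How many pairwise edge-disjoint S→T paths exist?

4

Assign every edge capacity 1; by Menger, the answer equals the max flow.
Path S→T (+1); total 1.
Path S→B→T (+1); total 2.
Path S→C→T (+1); total 3.
Path S→D→T (+1); total 4.
No residual S→T path; max flow = 4.
Certifying cut of size 4: {B→T, C→T, D→T, S→T}.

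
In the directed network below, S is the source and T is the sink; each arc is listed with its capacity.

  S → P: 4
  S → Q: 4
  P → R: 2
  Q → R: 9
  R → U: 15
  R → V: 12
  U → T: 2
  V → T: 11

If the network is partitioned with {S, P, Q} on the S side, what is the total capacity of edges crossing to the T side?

Edges leaving {S, P, Q}: P→R (2), Q→R (9).
Cut capacity = 2 + 9 = 11.

11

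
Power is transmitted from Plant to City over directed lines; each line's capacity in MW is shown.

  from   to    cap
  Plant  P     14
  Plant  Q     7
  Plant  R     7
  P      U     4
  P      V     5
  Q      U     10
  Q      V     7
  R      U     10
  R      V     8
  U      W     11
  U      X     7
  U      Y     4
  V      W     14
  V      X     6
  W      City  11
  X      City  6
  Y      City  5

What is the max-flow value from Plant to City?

Augment Plant→P→U→W→City: bottleneck 4, flow now 4.
Augment Plant→P→V→W→City: bottleneck 5, flow now 9.
Augment Plant→Q→U→W→City: bottleneck 2, flow now 11.
Augment Plant→Q→U→X→City: bottleneck 5, flow now 16.
Augment Plant→R→U→X→City: bottleneck 1, flow now 17.
Augment Plant→R→U→Y→City: bottleneck 4, flow now 21.
No augmenting path remains; maximum flow = 21.
In the residual graph, reachable from Plant: {Plant, P, Q, R, U, V, W, X}.
Min-cut edges: U→Y (4), W→City (11), X→City (6); capacity 4 + 11 + 6 = 21.
This cut is saturated, so no flow can exceed 21.

21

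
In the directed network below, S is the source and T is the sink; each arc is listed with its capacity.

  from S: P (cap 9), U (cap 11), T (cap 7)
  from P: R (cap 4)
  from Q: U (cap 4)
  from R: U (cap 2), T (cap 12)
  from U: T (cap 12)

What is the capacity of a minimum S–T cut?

22

Augment S→T: bottleneck 7, flow now 7.
Augment S→U→T: bottleneck 11, flow now 18.
Augment S→P→R→T: bottleneck 4, flow now 22.
No augmenting path remains; maximum flow = 22.
By max-flow min-cut, the minimum cut capacity equals the max flow.
In the residual graph, reachable from S: {S, P}.
Min-cut edges: S→U (11), S→T (7), P→R (4); capacity 11 + 7 + 4 = 22.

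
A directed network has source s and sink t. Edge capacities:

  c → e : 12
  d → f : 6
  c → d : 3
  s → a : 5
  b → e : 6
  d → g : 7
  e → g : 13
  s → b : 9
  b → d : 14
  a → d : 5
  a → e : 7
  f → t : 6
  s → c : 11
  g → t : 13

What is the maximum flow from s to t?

Augment s→a→d→f→t: bottleneck 5, flow now 5.
Augment s→b→d→f→t: bottleneck 1, flow now 6.
Augment s→b→d→g→t: bottleneck 7, flow now 13.
Augment s→b→e→g→t: bottleneck 1, flow now 14.
Augment s→c→e→g→t: bottleneck 5, flow now 19.
No augmenting path remains; maximum flow = 19.
In the residual graph, reachable from s: {s, a, b, c, d, e, g}.
Min-cut edges: d→f (6), g→t (13); capacity 6 + 13 = 19.
This cut is saturated, so no flow can exceed 19.

19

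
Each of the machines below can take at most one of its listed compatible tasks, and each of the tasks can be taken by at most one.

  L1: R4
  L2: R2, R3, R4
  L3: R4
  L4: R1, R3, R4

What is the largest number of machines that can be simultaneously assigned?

3

Unit-capacity flow: source→left, listed edges, right→sink; max matching = max flow.
Augmenting path L1→R4 (+1); matched 1.
Augmenting path L2→R2 (+1); matched 2.
Augmenting path L4→R1 (+1); matched 3.
No augmenting path remains; maximum matching = 3.
König certificate: {L2, L4, R4} is a vertex cover of size 3 (every listed pair touches it), so no matching can be larger.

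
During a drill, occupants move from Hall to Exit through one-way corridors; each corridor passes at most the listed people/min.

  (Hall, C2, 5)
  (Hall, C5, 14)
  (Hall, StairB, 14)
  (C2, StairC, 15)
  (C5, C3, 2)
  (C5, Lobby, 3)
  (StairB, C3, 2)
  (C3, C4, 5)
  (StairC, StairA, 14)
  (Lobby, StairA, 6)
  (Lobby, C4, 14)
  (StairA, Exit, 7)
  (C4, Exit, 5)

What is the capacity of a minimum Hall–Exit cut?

12

Augment Hall→C2→StairC→StairA→Exit: bottleneck 5, flow now 5.
Augment Hall→C5→C3→C4→Exit: bottleneck 2, flow now 7.
Augment Hall→C5→Lobby→StairA→Exit: bottleneck 2, flow now 9.
Augment Hall→C5→Lobby→C4→Exit: bottleneck 1, flow now 10.
Augment Hall→StairB→C3→C4→Exit: bottleneck 2, flow now 12.
No augmenting path remains; maximum flow = 12.
By max-flow min-cut, the minimum cut capacity equals the max flow.
In the residual graph, reachable from Hall: {Hall, C5, StairB}.
Min-cut edges: Hall→C2 (5), C5→C3 (2), C5→Lobby (3), StairB→C3 (2); capacity 5 + 2 + 3 + 2 = 12.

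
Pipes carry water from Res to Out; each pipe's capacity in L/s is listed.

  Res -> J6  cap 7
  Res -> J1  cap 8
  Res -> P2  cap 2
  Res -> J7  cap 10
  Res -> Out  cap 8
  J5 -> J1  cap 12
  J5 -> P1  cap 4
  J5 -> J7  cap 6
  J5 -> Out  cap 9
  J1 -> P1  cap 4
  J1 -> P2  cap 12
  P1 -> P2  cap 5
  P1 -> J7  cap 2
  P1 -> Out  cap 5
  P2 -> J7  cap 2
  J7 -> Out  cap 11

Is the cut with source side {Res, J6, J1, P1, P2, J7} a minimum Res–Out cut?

No — its capacity is 24, but the minimum cut has capacity 23.

Given cut capacity: 8 + 5 + 11 = 24.
Augment Res→Out: bottleneck 8, flow now 8.
Augment Res→J7→Out: bottleneck 10, flow now 18.
Augment Res→J1→P1→Out: bottleneck 4, flow now 22.
Augment Res→P2→J7→Out: bottleneck 1, flow now 23.
No augmenting path remains; maximum flow = 23.
In the residual graph, reachable from Res: {Res, J6, J1, P2, J7}.
Min-cut edges: Res→Out (8), J1→P1 (4), J7→Out (11); capacity 8 + 4 + 11 = 23.
Cut capacity 24 exceeds the max flow 23, so it is not minimum.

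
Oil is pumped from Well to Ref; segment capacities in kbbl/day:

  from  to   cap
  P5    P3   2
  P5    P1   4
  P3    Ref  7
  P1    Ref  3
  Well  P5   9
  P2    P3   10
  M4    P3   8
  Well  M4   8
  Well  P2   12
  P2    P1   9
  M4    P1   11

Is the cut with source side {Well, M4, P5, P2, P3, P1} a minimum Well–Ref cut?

Yes — it is a minimum cut (capacity 10).

Given cut capacity: 7 + 3 = 10.
Augment Well→M4→P3→Ref: bottleneck 7, flow now 7.
Augment Well→M4→P1→Ref: bottleneck 1, flow now 8.
Augment Well→P5→P1→Ref: bottleneck 2, flow now 10.
No augmenting path remains; maximum flow = 10.
Cut capacity 10 equals the max flow, so it is a minimum cut.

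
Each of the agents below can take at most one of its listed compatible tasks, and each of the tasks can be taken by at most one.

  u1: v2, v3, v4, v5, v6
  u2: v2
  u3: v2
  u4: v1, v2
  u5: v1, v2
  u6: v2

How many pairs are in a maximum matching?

Unit-capacity flow: source→left, listed edges, right→sink; max matching = max flow.
Augmenting path u1→v2 (+1); matched 1.
Augmenting path u4→v1 (+1); matched 2.
Augmenting path u2→v2→u1→v3 (+1); matched 3.
No augmenting path remains; maximum matching = 3.
König certificate: {u1, v1, v2} is a vertex cover of size 3 (every listed pair touches it), so no matching can be larger.

3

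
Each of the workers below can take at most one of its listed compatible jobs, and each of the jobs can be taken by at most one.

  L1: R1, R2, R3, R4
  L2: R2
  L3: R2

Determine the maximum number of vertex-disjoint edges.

Unit-capacity flow: source→left, listed edges, right→sink; max matching = max flow.
Augmenting path L1→R1 (+1); matched 1.
Augmenting path L2→R2 (+1); matched 2.
No augmenting path remains; maximum matching = 2.
König certificate: {L1, R2} is a vertex cover of size 2 (every listed pair touches it), so no matching can be larger.

2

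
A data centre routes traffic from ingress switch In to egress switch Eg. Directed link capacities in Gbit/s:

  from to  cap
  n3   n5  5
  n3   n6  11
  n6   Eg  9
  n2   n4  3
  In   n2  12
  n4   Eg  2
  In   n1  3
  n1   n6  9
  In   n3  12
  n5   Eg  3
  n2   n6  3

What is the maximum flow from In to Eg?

Augment In→n1→n6→Eg: bottleneck 3, flow now 3.
Augment In→n2→n4→Eg: bottleneck 2, flow now 5.
Augment In→n2→n6→Eg: bottleneck 3, flow now 8.
Augment In→n3→n5→Eg: bottleneck 3, flow now 11.
Augment In→n3→n6→Eg: bottleneck 3, flow now 14.
No augmenting path remains; maximum flow = 14.
In the residual graph, reachable from In: {In, n1, n2, n3, n4, n5, n6}.
Min-cut edges: n4→Eg (2), n5→Eg (3), n6→Eg (9); capacity 2 + 3 + 9 = 14.
This cut is saturated, so no flow can exceed 14.

14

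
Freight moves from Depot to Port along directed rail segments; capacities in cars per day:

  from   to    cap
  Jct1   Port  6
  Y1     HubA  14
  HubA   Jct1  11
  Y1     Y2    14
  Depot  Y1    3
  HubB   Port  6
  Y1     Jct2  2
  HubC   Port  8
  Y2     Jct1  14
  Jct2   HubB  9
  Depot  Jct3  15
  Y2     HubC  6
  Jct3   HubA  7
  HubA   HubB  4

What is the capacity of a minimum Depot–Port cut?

10

Augment Depot→Y1→Jct2→HubB→Port: bottleneck 2, flow now 2.
Augment Depot→Y1→HubA→Jct1→Port: bottleneck 1, flow now 3.
Augment Depot→Jct3→HubA→Jct1→Port: bottleneck 5, flow now 8.
Augment Depot→Jct3→HubA→HubB→Port: bottleneck 2, flow now 10.
No augmenting path remains; maximum flow = 10.
By max-flow min-cut, the minimum cut capacity equals the max flow.
In the residual graph, reachable from Depot: {Depot, Jct3}.
Min-cut edges: Depot→Y1 (3), Jct3→HubA (7); capacity 3 + 7 = 10.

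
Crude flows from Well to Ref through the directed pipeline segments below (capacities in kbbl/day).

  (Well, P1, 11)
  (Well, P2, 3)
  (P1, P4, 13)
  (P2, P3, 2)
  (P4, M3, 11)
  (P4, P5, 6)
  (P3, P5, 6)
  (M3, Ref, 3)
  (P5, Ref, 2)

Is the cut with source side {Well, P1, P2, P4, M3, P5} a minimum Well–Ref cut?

Given cut capacity: 2 + 3 + 2 = 7.
Augment Well→P1→P4→M3→Ref: bottleneck 3, flow now 3.
Augment Well→P1→P4→P5→Ref: bottleneck 2, flow now 5.
No augmenting path remains; maximum flow = 5.
In the residual graph, reachable from Well: {Well, P1, P2, P4, P3, M3, P5}.
Min-cut edges: M3→Ref (3), P5→Ref (2); capacity 3 + 2 = 5.
Cut capacity 7 exceeds the max flow 5, so it is not minimum.

No — its capacity is 7, but the minimum cut has capacity 5.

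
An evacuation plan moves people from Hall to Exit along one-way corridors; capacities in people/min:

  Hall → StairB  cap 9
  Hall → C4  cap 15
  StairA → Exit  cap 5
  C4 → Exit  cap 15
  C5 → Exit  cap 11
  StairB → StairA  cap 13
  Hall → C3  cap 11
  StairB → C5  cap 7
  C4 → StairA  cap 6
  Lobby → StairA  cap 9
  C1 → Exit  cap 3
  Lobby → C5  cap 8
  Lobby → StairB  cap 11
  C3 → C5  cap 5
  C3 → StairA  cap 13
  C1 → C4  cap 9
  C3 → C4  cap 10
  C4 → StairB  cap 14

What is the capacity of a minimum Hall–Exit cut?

Augment Hall→C4→Exit: bottleneck 15, flow now 15.
Augment Hall→C3→C5→Exit: bottleneck 5, flow now 20.
Augment Hall→C3→StairA→Exit: bottleneck 5, flow now 25.
Augment Hall→StairB→C5→Exit: bottleneck 6, flow now 31.
No augmenting path remains; maximum flow = 31.
By max-flow min-cut, the minimum cut capacity equals the max flow.
In the residual graph, reachable from Hall: {Hall, C3, C4, StairB, C5, StairA}.
Min-cut edges: C4→Exit (15), C5→Exit (11), StairA→Exit (5); capacity 15 + 11 + 5 = 31.

31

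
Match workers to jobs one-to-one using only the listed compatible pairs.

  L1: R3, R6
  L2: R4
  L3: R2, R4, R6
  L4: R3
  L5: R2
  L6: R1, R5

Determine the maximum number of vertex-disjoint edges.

5

Unit-capacity flow: source→left, listed edges, right→sink; max matching = max flow.
Augmenting path L1→R3 (+1); matched 1.
Augmenting path L2→R4 (+1); matched 2.
Augmenting path L3→R2 (+1); matched 3.
Augmenting path L6→R1 (+1); matched 4.
Augmenting path L4→R3→L1→R6 (+1); matched 5.
No augmenting path remains; maximum matching = 5.
König certificate: {L6, R2, R3, R4, R6} is a vertex cover of size 5 (every listed pair touches it), so no matching can be larger.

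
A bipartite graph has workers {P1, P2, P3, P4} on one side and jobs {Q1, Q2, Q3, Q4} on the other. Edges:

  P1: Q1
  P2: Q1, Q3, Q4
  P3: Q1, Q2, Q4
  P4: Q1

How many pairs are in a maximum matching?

Unit-capacity flow: source→left, listed edges, right→sink; max matching = max flow.
Augmenting path P1→Q1 (+1); matched 1.
Augmenting path P2→Q3 (+1); matched 2.
Augmenting path P3→Q2 (+1); matched 3.
No augmenting path remains; maximum matching = 3.
König certificate: {P2, P3, Q1} is a vertex cover of size 3 (every listed pair touches it), so no matching can be larger.

3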